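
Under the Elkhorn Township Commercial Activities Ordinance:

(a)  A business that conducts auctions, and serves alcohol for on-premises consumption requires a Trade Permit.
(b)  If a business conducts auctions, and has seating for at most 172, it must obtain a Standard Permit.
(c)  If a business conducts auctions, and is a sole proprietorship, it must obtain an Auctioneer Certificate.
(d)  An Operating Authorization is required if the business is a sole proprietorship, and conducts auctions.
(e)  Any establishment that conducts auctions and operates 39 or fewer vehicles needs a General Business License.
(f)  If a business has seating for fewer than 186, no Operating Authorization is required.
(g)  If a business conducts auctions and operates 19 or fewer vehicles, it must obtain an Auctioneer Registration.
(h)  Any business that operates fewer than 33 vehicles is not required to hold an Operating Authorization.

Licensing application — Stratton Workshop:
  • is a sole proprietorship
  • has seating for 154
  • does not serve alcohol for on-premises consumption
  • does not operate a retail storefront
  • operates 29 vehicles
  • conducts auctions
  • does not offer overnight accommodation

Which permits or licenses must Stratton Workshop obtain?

(a) conducts auctions; does not serve alcohol for on-premises consumption → Trade Permit not required.
(b) conducts auctions; seating 154 ≤ 172 → Standard Permit required.
(c) conducts auctions; is a sole proprietorship → Auctioneer Certificate required.
(d) is a sole proprietorship; conducts auctions → Operating Authorization required.
(e) conducts auctions; vehicles 29 ≤ 39 → General Business License required.
(f) seating 154 < 186 → exempt from Operating Authorization.
(g) conducts auctions; vehicles 29 > 19 → Auctioneer Registration not required.
(h) vehicles 29 < 33 → exempt from Operating Authorization.

Auctioneer Certificate, General Business License, Standard Permit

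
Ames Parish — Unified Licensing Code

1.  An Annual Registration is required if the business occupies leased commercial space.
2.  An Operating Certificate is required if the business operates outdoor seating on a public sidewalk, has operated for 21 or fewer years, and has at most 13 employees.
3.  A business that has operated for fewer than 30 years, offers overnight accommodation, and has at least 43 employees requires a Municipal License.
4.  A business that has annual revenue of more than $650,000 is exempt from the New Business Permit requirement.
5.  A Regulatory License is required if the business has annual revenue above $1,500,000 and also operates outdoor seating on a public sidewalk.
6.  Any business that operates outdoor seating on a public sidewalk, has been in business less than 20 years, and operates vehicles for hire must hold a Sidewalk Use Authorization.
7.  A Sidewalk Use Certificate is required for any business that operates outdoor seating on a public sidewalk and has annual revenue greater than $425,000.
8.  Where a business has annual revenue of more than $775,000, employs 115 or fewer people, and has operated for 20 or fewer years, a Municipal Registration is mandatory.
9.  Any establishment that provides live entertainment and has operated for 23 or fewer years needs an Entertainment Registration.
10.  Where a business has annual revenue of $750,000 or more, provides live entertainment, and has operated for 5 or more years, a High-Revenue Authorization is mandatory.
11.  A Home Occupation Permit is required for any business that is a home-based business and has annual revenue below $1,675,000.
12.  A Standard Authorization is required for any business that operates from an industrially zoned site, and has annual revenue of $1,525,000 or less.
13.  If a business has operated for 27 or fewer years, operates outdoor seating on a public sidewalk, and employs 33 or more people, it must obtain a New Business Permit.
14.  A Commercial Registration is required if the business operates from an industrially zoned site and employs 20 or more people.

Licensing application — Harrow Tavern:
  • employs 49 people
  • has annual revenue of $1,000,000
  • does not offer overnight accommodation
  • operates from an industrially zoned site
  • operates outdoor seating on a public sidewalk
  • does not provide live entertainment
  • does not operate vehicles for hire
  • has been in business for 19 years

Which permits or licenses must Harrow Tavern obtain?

1. operates from an industrially zoned site (not: occupies leased commercial space) → Annual Registration not required.
2. operates outdoor seating on a public sidewalk; years in business 19 ≤ 21; employees 49 > 13 → Operating Certificate not required.
3. years in business 19 < 30; does not offer overnight accommodation; employees 49 ≥ 43 → Municipal License not required.
4. revenue $1,000,000 > $650,000 → exempt from New Business Permit.
5. revenue $1,000,000 ≤ $1,500,000; operates outdoor seating on a public sidewalk → Regulatory License not required.
6. operates outdoor seating on a public sidewalk; years in business 19 < 20; does not operate vehicles for hire → Sidewalk Use Authorization not required.
7. operates outdoor seating on a public sidewalk; revenue $1,000,000 > $425,000 → Sidewalk Use Certificate required.
8. revenue $1,000,000 > $775,000; employees 49 ≤ 115; years in business 19 ≤ 20 → Municipal Registration required.
9. does not provide live entertainment; years in business 19 ≤ 23 → Entertainment Registration not required.
10. revenue $1,000,000 ≥ $750,000; does not provide live entertainment; years in business 19 ≥ 5 → High-Revenue Authorization not required.
11. operates from an industrially zoned site (not: is a home-based business); revenue $1,000,000 < $1,675,000 → Home Occupation Permit not required.
12. operates from an industrially zoned site; revenue $1,000,000 ≤ $1,525,000 → Standard Authorization required.
13. years in business 19 ≤ 27; operates outdoor seating on a public sidewalk; employees 49 ≥ 33 → New Business Permit required.
14. operates from an industrially zoned site; employees 49 ≥ 20 → Commercial Registration required.

Commercial Registration, Municipal Registration, Sidewalk Use Certificate, Standard Authorization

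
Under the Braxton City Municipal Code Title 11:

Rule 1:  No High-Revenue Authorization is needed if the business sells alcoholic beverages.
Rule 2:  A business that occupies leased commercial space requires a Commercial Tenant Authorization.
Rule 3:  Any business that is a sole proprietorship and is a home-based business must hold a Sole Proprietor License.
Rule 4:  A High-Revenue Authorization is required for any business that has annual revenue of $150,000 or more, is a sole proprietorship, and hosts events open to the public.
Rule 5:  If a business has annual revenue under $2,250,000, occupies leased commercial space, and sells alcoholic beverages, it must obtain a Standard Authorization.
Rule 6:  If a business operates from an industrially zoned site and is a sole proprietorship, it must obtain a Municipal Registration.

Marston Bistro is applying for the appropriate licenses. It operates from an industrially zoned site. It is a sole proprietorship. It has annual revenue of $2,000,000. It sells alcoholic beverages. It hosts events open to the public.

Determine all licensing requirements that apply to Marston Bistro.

Municipal Registration

Rule 1: sells alcoholic beverages → exempt from High-Revenue Authorization.
Rule 2: operates from an industrially zoned site (not: occupies leased commercial space) → Commercial Tenant Authorization not required.
Rule 3: is a sole proprietorship; operates from an industrially zoned site (not: is a home-based business) → Sole Proprietor License not required.
Rule 4: revenue $2,000,000 ≥ $150,000; is a sole proprietorship; hosts events open to the public → High-Revenue Authorization required.
Rule 5: revenue $2,000,000 < $2,250,000; operates from an industrially zoned site (not: occupies leased commercial space); sells alcoholic beverages → Standard Authorization not required.
Rule 6: operates from an industrially zoned site; is a sole proprietorship → Municipal Registration required.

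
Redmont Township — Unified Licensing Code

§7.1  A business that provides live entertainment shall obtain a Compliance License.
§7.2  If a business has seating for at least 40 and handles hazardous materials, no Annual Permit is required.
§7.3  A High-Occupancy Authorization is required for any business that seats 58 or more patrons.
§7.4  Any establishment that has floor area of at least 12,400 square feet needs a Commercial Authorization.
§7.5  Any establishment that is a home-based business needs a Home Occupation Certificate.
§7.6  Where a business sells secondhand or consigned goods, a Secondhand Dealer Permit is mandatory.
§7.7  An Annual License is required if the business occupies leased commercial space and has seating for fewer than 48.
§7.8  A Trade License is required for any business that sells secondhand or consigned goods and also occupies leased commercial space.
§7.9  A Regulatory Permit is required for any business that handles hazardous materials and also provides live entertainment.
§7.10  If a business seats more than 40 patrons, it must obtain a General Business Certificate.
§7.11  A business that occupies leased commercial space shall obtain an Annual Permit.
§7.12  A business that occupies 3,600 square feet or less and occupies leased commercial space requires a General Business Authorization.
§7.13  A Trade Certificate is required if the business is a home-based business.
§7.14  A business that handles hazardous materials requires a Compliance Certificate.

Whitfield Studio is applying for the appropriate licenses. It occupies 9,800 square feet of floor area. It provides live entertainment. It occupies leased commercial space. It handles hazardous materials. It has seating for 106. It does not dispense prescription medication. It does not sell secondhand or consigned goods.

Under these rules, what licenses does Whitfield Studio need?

Compliance Certificate, Compliance License, General Business Certificate, High-Occupancy Authorization, Regulatory Permit

§7.1 provides live entertainment → Compliance License required.
§7.2 seating 106 ≥ 40; handles hazardous materials → exempt from Annual Permit.
§7.3 seating 106 ≥ 58 → High-Occupancy Authorization required.
§7.4 floor area 9,800 square feet < 12,400 square feet → Commercial Authorization not required.
§7.5 occupies leased commercial space (not: is a home-based business) → Home Occupation Certificate not required.
§7.6 does not sell secondhand or consigned goods → Secondhand Dealer Permit not required.
§7.7 occupies leased commercial space; seating 106 ≥ 48 → Annual License not required.
§7.8 does not sell secondhand or consigned goods; occupies leased commercial space → Trade License not required.
§7.9 handles hazardous materials; provides live entertainment → Regulatory Permit required.
§7.10 seating 106 > 40 → General Business Certificate required.
§7.11 occupies leased commercial space → Annual Permit required.
§7.12 floor area 9,800 square feet > 3,600 square feet; occupies leased commercial space → General Business Authorization not required.
§7.13 occupies leased commercial space (not: is a home-based business) → Trade Certificate not required.
§7.14 handles hazardous materials → Compliance Certificate required.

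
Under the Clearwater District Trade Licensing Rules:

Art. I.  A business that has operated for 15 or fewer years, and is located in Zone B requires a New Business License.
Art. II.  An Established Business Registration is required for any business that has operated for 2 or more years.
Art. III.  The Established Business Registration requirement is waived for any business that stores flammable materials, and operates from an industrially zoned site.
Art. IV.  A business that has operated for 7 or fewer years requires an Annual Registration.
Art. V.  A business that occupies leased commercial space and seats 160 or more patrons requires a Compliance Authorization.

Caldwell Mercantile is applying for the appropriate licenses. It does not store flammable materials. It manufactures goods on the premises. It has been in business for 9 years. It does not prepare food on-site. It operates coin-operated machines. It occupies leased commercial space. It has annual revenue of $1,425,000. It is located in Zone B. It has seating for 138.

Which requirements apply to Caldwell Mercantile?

Art. I. years in business 9 ≤ 15; is located in Zone B → New Business License required.
Art. II. years in business 9 ≥ 2 → Established Business Registration required.
Art. III. does not store flammable materials; occupies leased commercial space (not: operates from an industrially zoned site) → Established Business Registration exemption does not apply.
Art. IV. years in business 9 > 7 → Annual Registration not required.
Art. V. occupies leased commercial space; seating 138 < 160 → Compliance Authorization not required.

Established Business Registration, New Business License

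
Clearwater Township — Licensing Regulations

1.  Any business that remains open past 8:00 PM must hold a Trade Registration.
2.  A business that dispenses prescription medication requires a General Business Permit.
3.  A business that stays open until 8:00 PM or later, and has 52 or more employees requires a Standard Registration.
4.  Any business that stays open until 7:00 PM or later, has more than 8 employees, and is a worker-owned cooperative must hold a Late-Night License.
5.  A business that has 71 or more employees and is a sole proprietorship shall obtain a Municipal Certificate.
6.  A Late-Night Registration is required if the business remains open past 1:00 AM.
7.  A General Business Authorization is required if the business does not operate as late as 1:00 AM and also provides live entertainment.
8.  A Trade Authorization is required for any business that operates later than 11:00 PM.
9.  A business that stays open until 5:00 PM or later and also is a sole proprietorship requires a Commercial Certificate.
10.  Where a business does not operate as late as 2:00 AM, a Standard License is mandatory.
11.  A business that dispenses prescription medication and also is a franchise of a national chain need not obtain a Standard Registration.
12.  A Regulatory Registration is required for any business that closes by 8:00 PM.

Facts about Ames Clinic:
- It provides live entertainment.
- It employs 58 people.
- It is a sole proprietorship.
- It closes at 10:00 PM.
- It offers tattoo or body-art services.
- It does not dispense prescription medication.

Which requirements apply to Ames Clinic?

Commercial Certificate, General Business Authorization, Standard License, Standard Registration, Trade Registration

1. closes 10:00 PM, after 8:00 PM → Trade Registration required.
2. does not dispense prescription medication → General Business Permit not required.
3. closes 10:00 PM, after 8:00 PM; employees 58 ≥ 52 → Standard Registration required.
4. closes 10:00 PM, after 7:00 PM; employees 58 > 8; is a sole proprietorship (not: is a worker-owned cooperative) → Late-Night License not required.
5. employees 58 < 71; is a sole proprietorship → Municipal Certificate not required.
6. closes 10:00 PM, at/before 1:00 AM → Late-Night Registration not required.
7. closes 10:00 PM, at/before 1:00 AM; provides live entertainment → General Business Authorization required.
8. closes 10:00 PM, at/before 11:00 PM → Trade Authorization not required.
9. closes 10:00 PM, after 5:00 PM; is a sole proprietorship → Commercial Certificate required.
10. closes 10:00 PM, at/before 2:00 AM → Standard License required.
11. does not dispense prescription medication; is a sole proprietorship (not: is a franchise of a national chain) → Standard Registration exemption does not apply.
12. closes 10:00 PM, after 8:00 PM → Regulatory Registration not required.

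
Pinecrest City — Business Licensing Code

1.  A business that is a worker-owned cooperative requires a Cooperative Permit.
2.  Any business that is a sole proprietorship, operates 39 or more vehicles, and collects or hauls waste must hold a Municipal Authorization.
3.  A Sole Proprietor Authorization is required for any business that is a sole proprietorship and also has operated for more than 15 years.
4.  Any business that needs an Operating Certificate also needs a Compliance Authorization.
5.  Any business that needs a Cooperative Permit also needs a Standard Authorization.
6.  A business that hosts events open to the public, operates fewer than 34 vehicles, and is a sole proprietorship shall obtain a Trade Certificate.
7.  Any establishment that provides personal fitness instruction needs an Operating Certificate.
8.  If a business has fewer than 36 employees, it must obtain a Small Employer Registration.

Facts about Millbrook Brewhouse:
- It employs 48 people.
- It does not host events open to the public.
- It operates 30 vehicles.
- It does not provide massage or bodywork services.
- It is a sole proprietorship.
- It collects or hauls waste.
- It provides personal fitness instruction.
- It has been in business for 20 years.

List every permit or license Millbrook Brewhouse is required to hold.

1. is a sole proprietorship (not: is a worker-owned cooperative) → Cooperative Permit not required.
2. is a sole proprietorship; vehicles 30 < 39; collects or hauls waste → Municipal Authorization not required.
3. is a sole proprietorship; years in business 20 > 15 → Sole Proprietor Authorization required.
4. Operating Certificate is required → Compliance Authorization also required.
5. Cooperative Permit is not required → no effect.
6. does not host events open to the public; vehicles 30 < 34; is a sole proprietorship → Trade Certificate not required.
7. provides personal fitness instruction → Operating Certificate required.
8. employees 48 ≥ 36 → Small Employer Registration not required.

Compliance Authorization, Operating Certificate, Sole Proprietor Authorization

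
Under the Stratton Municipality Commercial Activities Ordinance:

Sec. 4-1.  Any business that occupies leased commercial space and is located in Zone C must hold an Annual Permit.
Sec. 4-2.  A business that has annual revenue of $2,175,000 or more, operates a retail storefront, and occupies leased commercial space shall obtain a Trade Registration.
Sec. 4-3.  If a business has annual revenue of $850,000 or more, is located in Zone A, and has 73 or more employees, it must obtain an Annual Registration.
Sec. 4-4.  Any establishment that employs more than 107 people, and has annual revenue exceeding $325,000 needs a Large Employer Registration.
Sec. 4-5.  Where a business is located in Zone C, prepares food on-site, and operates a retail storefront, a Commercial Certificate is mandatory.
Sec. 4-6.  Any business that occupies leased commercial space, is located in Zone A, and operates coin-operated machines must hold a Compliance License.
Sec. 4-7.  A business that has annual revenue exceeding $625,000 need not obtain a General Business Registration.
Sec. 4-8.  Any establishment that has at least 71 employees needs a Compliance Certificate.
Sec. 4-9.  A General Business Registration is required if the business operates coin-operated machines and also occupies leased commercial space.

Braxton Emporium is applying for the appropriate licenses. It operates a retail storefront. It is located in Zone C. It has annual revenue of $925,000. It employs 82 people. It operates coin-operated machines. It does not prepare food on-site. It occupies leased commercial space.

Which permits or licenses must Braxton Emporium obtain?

Annual Permit, Compliance Certificate

Sec. 4-1. occupies leased commercial space; is located in Zone C → Annual Permit required.
Sec. 4-2. revenue $925,000 < $2,175,000; operates a retail storefront; occupies leased commercial space → Trade Registration not required.
Sec. 4-3. revenue $925,000 ≥ $850,000; is located in Zone C (not: is located in Zone A); employees 82 ≥ 73 → Annual Registration not required.
Sec. 4-4. employees 82 ≤ 107; revenue $925,000 > $325,000 → Large Employer Registration not required.
Sec. 4-5. is located in Zone C; does not prepare food on-site; operates a retail storefront → Commercial Certificate not required.
Sec. 4-6. occupies leased commercial space; is located in Zone C (not: is located in Zone A); operates coin-operated machines → Compliance License not required.
Sec. 4-7. revenue $925,000 > $625,000 → exempt from General Business Registration.
Sec. 4-8. employees 82 ≥ 71 → Compliance Certificate required.
Sec. 4-9. operates coin-operated machines; occupies leased commercial space → General Business Registration required.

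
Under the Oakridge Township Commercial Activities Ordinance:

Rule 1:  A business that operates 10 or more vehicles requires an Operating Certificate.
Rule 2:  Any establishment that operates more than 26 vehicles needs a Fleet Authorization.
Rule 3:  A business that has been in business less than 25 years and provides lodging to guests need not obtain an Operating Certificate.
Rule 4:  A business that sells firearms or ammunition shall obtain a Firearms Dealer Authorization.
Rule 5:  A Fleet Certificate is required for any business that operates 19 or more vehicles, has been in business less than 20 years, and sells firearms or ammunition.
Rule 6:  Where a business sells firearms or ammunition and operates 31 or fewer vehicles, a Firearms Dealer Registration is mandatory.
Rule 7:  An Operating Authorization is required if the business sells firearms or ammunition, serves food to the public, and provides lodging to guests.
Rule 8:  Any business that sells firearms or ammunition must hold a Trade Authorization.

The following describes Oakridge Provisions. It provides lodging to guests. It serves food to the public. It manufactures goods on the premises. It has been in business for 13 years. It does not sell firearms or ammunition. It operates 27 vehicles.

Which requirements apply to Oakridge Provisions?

Rule 1: vehicles 27 ≥ 10 → Operating Certificate required.
Rule 2: vehicles 27 > 26 → Fleet Authorization required.
Rule 3: years in business 13 < 25; provides lodging to guests → exempt from Operating Certificate.
Rule 4: does not sell firearms or ammunition → Firearms Dealer Authorization not required.
Rule 5: vehicles 27 ≥ 19; years in business 13 < 20; does not sell firearms or ammunition → Fleet Certificate not required.
Rule 6: does not sell firearms or ammunition; vehicles 27 ≤ 31 → Firearms Dealer Registration not required.
Rule 7: does not sell firearms or ammunition; serves food to the public; provides lodging to guests → Operating Authorization not required.
Rule 8: does not sell firearms or ammunition → Trade Authorization not required.

Fleet Authorization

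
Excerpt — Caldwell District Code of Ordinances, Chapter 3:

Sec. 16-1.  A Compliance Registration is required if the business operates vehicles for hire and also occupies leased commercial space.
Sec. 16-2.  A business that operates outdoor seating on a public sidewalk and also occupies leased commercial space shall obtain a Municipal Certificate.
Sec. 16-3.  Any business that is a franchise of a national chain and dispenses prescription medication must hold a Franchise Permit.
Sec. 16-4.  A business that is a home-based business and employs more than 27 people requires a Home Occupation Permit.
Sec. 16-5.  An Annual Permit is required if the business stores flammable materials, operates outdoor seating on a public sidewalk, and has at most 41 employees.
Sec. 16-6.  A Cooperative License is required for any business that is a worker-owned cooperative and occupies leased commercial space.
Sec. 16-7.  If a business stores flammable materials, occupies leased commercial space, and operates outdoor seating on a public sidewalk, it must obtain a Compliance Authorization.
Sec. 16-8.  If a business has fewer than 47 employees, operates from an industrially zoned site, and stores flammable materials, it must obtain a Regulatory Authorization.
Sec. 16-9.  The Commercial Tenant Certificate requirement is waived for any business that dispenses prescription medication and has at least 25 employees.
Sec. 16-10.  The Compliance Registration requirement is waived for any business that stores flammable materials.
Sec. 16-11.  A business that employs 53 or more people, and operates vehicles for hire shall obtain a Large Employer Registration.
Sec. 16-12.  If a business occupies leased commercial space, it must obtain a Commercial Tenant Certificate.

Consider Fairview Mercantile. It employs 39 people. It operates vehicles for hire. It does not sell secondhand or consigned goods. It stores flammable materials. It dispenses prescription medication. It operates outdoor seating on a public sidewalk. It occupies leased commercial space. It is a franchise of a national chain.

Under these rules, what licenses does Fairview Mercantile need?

Annual Permit, Compliance Authorization, Franchise Permit, Municipal Certificate

Sec. 16-1. operates vehicles for hire; occupies leased commercial space → Compliance Registration required.
Sec. 16-2. operates outdoor seating on a public sidewalk; occupies leased commercial space → Municipal Certificate required.
Sec. 16-3. is a franchise of a national chain; dispenses prescription medication → Franchise Permit required.
Sec. 16-4. occupies leased commercial space (not: is a home-based business); employees 39 > 27 → Home Occupation Permit not required.
Sec. 16-5. stores flammable materials; operates outdoor seating on a public sidewalk; employees 39 ≤ 41 → Annual Permit required.
Sec. 16-6. is a franchise of a national chain (not: is a worker-owned cooperative); occupies leased commercial space → Cooperative License not required.
Sec. 16-7. stores flammable materials; occupies leased commercial space; operates outdoor seating on a public sidewalk → Compliance Authorization required.
Sec. 16-8. employees 39 < 47; occupies leased commercial space (not: operates from an industrially zoned site); stores flammable materials → Regulatory Authorization not required.
Sec. 16-9. dispenses prescription medication; employees 39 ≥ 25 → exempt from Commercial Tenant Certificate.
Sec. 16-10. stores flammable materials → exempt from Compliance Registration.
Sec. 16-11. employees 39 < 53; operates vehicles for hire → Large Employer Registration not required.
Sec. 16-12. occupies leased commercial space → Commercial Tenant Certificate required.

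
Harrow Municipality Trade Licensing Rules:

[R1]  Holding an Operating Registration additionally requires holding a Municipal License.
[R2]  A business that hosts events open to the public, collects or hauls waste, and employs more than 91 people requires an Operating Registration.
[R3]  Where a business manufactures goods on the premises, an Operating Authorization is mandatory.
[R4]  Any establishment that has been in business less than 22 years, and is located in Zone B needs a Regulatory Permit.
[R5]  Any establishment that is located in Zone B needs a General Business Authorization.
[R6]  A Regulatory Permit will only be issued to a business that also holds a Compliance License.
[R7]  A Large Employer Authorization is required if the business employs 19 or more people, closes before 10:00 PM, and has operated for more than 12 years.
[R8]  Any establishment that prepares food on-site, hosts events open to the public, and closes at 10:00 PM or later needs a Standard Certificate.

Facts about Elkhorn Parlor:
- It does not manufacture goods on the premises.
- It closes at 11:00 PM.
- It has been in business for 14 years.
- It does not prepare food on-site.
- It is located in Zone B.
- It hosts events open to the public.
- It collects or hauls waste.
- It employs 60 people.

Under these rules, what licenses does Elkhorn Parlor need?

Compliance License, General Business Authorization, Regulatory Permit

[R1] Operating Registration is not required → no effect.
[R2] hosts events open to the public; collects or hauls waste; employees 60 ≤ 91 → Operating Registration not required.
[R3] does not manufacture goods on the premises → Operating Authorization not required.
[R4] years in business 14 < 22; is located in Zone B → Regulatory Permit required.
[R5] is located in Zone B → General Business Authorization required.
[R6] Regulatory Permit is required → Compliance License also required.
[R7] employees 60 ≥ 19; closes 11:00 PM, after 10:00 PM; years in business 14 > 12 → Large Employer Authorization not required.
[R8] does not prepare food on-site; hosts events open to the public; closes 11:00 PM, after 10:00 PM → Standard Certificate not required.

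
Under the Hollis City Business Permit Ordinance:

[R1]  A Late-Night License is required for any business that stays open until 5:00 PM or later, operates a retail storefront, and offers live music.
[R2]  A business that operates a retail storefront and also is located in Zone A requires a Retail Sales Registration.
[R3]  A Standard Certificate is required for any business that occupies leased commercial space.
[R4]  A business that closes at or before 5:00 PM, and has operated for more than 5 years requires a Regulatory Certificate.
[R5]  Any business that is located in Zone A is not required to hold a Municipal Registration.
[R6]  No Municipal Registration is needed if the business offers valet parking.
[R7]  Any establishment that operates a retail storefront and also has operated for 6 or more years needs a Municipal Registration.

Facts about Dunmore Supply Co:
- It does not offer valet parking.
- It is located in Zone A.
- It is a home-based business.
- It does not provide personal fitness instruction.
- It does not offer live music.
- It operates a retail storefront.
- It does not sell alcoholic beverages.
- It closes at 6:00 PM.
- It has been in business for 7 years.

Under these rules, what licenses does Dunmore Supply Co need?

[R1] closes 6:00 PM, after 5:00 PM; operates a retail storefront; does not offer live music → Late-Night License not required.
[R2] operates a retail storefront; is located in Zone A → Retail Sales Registration required.
[R3] is a home-based business (not: occupies leased commercial space) → Standard Certificate not required.
[R4] closes 6:00 PM, after 5:00 PM; years in business 7 > 5 → Regulatory Certificate not required.
[R5] is located in Zone A → exempt from Municipal Registration.
[R6] does not offer valet parking → Municipal Registration exemption does not apply.
[R7] operates a retail storefront; years in business 7 ≥ 6 → Municipal Registration required.

Retail Sales Registration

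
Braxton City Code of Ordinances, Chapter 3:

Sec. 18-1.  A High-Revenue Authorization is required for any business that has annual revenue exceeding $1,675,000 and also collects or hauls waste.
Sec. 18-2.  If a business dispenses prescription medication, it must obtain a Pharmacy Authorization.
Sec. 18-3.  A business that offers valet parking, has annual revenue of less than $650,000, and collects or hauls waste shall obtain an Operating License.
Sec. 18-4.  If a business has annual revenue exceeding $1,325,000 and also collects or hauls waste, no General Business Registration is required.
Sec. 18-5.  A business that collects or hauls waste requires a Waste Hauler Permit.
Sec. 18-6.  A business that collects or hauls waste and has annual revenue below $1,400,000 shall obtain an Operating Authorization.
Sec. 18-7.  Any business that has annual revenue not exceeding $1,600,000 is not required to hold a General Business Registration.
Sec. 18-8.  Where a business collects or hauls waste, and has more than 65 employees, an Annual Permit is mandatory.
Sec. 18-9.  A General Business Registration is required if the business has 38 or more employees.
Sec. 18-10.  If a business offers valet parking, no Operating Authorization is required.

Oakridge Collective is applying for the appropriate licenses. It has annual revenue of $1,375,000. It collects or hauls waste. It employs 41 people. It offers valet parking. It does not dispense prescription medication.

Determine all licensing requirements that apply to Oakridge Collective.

Waste Hauler Permit

Sec. 18-1. revenue $1,375,000 ≤ $1,675,000; collects or hauls waste → High-Revenue Authorization not required.
Sec. 18-2. does not dispense prescription medication → Pharmacy Authorization not required.
Sec. 18-3. offers valet parking; revenue $1,375,000 ≥ $650,000; collects or hauls waste → Operating License not required.
Sec. 18-4. revenue $1,375,000 > $1,325,000; collects or hauls waste → exempt from General Business Registration.
Sec. 18-5. collects or hauls waste → Waste Hauler Permit required.
Sec. 18-6. collects or hauls waste; revenue $1,375,000 < $1,400,000 → Operating Authorization required.
Sec. 18-7. revenue $1,375,000 ≤ $1,600,000 → exempt from General Business Registration.
Sec. 18-8. collects or hauls waste; employees 41 ≤ 65 → Annual Permit not required.
Sec. 18-9. employees 41 ≥ 38 → General Business Registration required.
Sec. 18-10. offers valet parking → exempt from Operating Authorization.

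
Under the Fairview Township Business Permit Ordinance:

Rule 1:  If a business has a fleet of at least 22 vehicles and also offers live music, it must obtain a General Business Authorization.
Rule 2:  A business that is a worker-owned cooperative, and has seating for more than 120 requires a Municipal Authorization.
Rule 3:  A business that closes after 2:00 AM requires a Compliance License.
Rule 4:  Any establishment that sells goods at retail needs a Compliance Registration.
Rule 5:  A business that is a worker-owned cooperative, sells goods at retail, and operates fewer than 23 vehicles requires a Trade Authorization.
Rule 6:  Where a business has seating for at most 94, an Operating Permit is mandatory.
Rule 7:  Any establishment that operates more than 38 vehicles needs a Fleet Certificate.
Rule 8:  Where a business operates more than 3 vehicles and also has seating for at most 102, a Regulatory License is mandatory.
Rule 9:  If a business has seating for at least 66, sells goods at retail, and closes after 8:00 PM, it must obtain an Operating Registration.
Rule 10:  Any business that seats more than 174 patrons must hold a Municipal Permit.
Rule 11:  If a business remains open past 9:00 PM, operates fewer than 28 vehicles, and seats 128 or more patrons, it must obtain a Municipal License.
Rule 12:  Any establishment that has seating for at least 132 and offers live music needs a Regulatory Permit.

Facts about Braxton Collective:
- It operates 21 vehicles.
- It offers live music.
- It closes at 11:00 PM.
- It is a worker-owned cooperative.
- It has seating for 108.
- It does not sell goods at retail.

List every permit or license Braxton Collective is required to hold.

None

Rule 1: vehicles 21 < 22; offers live music → General Business Authorization not required.
Rule 2: is a worker-owned cooperative; seating 108 ≤ 120 → Municipal Authorization not required.
Rule 3: closes 11:00 PM, at/before 2:00 AM → Compliance License not required.
Rule 4: does not sell goods at retail → Compliance Registration not required.
Rule 5: is a worker-owned cooperative; does not sell goods at retail; vehicles 21 < 23 → Trade Authorization not required.
Rule 6: seating 108 > 94 → Operating Permit not required.
Rule 7: vehicles 21 ≤ 38 → Fleet Certificate not required.
Rule 8: vehicles 21 > 3; seating 108 > 102 → Regulatory License not required.
Rule 9: seating 108 ≥ 66; does not sell goods at retail; closes 11:00 PM, after 8:00 PM → Operating Registration not required.
Rule 10: seating 108 ≤ 174 → Municipal Permit not required.
Rule 11: closes 11:00 PM, after 9:00 PM; vehicles 21 < 28; seating 108 < 128 → Municipal License not required.
Rule 12: seating 108 < 132; offers live music → Regulatory Permit not required.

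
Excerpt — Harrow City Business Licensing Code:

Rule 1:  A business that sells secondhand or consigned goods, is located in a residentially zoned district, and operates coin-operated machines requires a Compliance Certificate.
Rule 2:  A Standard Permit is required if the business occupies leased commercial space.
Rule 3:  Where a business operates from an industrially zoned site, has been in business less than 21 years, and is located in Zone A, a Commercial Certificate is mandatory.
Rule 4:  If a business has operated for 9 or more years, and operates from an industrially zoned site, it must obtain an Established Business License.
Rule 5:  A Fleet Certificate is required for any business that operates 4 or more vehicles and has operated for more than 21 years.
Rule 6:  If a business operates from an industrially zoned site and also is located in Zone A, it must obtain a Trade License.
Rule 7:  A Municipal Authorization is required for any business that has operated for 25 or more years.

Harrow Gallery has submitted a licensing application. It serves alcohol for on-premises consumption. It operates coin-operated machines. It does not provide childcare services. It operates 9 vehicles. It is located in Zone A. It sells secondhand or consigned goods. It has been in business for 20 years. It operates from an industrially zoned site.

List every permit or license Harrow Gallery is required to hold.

Rule 1: sells secondhand or consigned goods; is located in Zone A (not: is located in a residentially zoned district); operates coin-operated machines → Compliance Certificate not required.
Rule 2: operates from an industrially zoned site (not: occupies leased commercial space) → Standard Permit not required.
Rule 3: operates from an industrially zoned site; years in business 20 < 21; is located in Zone A → Commercial Certificate required.
Rule 4: years in business 20 ≥ 9; operates from an industrially zoned site → Established Business License required.
Rule 5: vehicles 9 ≥ 4; years in business 20 ≤ 21 → Fleet Certificate not required.
Rule 6: operates from an industrially zoned site; is located in Zone A → Trade License required.
Rule 7: years in business 20 < 25 → Municipal Authorization not required.

Commercial Certificate, Established Business License, Trade License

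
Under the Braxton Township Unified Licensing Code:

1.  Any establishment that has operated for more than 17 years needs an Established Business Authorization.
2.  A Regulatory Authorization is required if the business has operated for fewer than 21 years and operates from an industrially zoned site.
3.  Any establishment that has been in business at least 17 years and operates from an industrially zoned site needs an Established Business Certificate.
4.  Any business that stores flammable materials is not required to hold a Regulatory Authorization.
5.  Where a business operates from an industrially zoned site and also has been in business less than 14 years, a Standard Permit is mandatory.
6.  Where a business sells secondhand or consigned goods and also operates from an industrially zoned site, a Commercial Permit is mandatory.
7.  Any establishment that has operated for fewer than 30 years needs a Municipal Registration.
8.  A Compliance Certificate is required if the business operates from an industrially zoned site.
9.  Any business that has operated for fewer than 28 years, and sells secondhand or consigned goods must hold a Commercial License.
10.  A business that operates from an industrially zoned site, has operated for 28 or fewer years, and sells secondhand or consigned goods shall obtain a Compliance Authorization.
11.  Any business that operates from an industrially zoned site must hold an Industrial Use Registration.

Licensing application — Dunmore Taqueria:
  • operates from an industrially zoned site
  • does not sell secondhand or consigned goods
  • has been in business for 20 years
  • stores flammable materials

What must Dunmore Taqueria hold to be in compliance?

1. years in business 20 > 17 → Established Business Authorization required.
2. years in business 20 < 21; operates from an industrially zoned site → Regulatory Authorization required.
3. years in business 20 ≥ 17; operates from an industrially zoned site → Established Business Certificate required.
4. stores flammable materials → exempt from Regulatory Authorization.
5. operates from an industrially zoned site; years in business 20 ≥ 14 → Standard Permit not required.
6. does not sell secondhand or consigned goods; operates from an industrially zoned site → Commercial Permit not required.
7. years in business 20 < 30 → Municipal Registration required.
8. operates from an industrially zoned site → Compliance Certificate required.
9. years in business 20 < 28; does not sell secondhand or consigned goods → Commercial License not required.
10. operates from an industrially zoned site; years in business 20 ≤ 28; does not sell secondhand or consigned goods → Compliance Authorization not required.
11. operates from an industrially zoned site → Industrial Use Registration required.

Compliance Certificate, Established Business Authorization, Established Business Certificate, Industrial Use Registration, Municipal Registration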